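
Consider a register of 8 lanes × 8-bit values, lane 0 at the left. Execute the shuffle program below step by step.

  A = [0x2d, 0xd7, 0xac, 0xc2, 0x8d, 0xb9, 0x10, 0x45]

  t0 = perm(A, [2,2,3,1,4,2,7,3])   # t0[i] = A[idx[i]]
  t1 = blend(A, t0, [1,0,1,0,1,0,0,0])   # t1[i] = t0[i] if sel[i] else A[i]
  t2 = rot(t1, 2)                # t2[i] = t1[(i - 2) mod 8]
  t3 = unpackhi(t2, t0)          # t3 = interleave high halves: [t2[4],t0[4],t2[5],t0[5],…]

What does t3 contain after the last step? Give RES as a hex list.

RES = [0xc2, 0x8d, 0xc2, 0xac, 0x8d, 0x45, 0xb9, 0xc2]

  t0: ac ac c2 d7 8d ac 45 c2
  t1: ac d7 c2 c2 8d b9 10 45
  t2: 10 45 ac d7 c2 c2 8d b9
  t3: c2 8d c2 ac 8d 45 b9 c2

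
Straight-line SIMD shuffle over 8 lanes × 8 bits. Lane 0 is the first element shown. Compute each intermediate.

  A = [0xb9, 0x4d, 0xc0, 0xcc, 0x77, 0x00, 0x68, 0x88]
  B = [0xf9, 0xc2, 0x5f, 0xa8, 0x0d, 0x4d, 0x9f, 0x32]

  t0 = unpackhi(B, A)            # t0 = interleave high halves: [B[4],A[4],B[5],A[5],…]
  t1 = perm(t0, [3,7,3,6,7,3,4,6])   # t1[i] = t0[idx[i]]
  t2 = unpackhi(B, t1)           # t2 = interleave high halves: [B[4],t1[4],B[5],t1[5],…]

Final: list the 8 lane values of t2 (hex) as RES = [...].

RES = [0x0d, 0x88, 0x4d, 0x00, 0x9f, 0x9f, 0x32, 0x32]

  t0: 0d 77 4d 00 9f 68 32 88
  t1: 00 88 00 32 88 00 9f 32
  t2: 0d 88 4d 00 9f 9f 32 32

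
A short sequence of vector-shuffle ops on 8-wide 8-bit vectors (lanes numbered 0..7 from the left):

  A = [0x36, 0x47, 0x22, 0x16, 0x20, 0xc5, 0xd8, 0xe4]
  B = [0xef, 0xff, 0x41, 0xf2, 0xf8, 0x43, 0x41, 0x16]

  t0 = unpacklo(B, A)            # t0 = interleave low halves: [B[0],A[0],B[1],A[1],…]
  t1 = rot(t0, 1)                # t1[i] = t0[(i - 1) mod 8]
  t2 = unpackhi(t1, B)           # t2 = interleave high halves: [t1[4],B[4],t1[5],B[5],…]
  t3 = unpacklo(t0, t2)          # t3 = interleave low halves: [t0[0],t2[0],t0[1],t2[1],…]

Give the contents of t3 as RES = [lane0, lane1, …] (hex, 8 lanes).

t0 = [0xef, 0x36, 0xff, 0x47, 0x41, 0x22, 0xf2, 0x16]
t1 = [0x16, 0xef, 0x36, 0xff, 0x47, 0x41, 0x22, 0xf2]
t2 = [0x47, 0xf8, 0x41, 0x43, 0x22, 0x41, 0xf2, 0x16]
t3 = [0xef, 0x47, 0x36, 0xf8, 0xff, 0x41, 0x47, 0x43]

RES = [0xef, 0x47, 0x36, 0xf8, 0xff, 0x41, 0x47, 0x43]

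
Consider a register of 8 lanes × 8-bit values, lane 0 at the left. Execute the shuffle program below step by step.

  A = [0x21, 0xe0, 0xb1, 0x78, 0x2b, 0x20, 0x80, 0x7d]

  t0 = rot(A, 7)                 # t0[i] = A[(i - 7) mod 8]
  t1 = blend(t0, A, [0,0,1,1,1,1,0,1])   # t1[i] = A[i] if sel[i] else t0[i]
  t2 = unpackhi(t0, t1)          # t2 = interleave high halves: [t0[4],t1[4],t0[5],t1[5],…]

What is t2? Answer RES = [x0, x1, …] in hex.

RES = [ 0x20  0x2b  0x80  0x20  0x7d  0x7d  0x21  0x7d ]

  t0: e0 b1 78 2b 20 80 7d 21
  t1: e0 b1 b1 78 2b 20 7d 7d
  t2: 20 2b 80 20 7d 7d 21 7d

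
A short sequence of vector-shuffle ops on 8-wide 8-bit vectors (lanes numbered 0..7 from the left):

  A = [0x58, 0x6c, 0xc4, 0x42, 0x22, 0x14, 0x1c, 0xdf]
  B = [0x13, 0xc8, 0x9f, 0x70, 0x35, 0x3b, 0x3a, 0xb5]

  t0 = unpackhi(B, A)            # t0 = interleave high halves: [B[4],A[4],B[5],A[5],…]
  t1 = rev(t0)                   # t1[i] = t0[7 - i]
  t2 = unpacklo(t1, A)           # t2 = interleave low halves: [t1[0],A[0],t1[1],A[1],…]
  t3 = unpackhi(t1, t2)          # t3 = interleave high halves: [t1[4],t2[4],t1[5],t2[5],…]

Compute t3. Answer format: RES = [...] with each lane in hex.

  t0: 35 22 3b 14 3a 1c b5 df
  t1: df b5 1c 3a 14 3b 22 35
  t2: df 58 b5 6c 1c c4 3a 42
  t3: 14 1c 3b c4 22 3a 35 42

RES = [0x14, 0x1c, 0x3b, 0xc4, 0x22, 0x3a, 0x35, 0x42]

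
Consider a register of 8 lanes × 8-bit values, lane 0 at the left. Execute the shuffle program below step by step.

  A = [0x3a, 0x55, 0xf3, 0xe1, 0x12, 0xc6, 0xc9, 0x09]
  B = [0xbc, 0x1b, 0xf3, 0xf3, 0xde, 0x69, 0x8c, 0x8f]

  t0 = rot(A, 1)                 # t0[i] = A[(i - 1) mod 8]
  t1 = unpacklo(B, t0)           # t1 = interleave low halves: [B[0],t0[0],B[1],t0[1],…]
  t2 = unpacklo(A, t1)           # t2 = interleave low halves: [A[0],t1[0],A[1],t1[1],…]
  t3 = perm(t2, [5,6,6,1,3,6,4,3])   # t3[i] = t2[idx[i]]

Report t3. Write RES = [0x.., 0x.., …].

RES = [0x1b, 0xe1, 0xe1, 0xbc, 0x09, 0xe1, 0xf3, 0x09]

  t0: 09 3a 55 f3 e1 12 c6 c9
  t1: bc 09 1b 3a f3 55 f3 f3
  t2: 3a bc 55 09 f3 1b e1 3a
  t3: 1b e1 e1 bc 09 e1 f3 09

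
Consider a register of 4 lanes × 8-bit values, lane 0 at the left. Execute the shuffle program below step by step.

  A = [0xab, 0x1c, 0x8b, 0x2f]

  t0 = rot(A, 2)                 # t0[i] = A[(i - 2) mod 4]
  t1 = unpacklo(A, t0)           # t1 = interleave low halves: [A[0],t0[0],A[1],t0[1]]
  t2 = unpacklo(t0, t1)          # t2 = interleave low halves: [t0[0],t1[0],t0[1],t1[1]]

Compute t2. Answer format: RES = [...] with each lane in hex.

RES = [0x8b, 0xab, 0x2f, 0x8b]

  t0: 8b 2f ab 1c
  t1: ab 8b 1c 2f
  t2: 8b ab 2f 8b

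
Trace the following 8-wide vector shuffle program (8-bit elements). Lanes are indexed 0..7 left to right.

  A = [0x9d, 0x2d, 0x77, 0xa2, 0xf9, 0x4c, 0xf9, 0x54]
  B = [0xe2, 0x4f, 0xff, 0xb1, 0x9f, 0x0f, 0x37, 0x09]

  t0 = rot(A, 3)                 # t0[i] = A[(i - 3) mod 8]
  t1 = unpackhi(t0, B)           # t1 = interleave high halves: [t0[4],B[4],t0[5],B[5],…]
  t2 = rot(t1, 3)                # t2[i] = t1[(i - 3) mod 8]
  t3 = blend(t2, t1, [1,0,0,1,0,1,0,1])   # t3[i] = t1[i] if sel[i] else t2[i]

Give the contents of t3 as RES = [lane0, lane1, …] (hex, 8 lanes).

→ t0 |4c|f9|54|9d|2d|77|a2|f9|
→ t1 |2d|9f|77|0f|a2|37|f9|09|
→ t2 |37|f9|09|2d|9f|77|0f|a2|
→ t3 |2d|f9|09|0f|9f|37|0f|09|

RES = [0x2d, 0xf9, 0x09, 0x0f, 0x9f, 0x37, 0x0f, 0x09]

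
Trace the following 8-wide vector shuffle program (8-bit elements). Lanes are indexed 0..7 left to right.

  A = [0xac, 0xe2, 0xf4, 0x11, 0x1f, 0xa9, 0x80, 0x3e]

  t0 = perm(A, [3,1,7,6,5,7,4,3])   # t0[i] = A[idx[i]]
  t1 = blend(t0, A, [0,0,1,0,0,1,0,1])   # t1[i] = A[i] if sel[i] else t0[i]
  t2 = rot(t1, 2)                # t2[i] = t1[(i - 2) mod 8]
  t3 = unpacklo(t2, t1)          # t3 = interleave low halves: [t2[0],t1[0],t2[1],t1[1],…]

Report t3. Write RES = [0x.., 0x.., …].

  t0: 11 e2 3e 80 a9 3e 1f 11
  t1: 11 e2 f4 80 a9 a9 1f 3e
  t2: 1f 3e 11 e2 f4 80 a9 a9
  t3: 1f 11 3e e2 11 f4 e2 80

RES = [ 0x1f  0x11  0x3e  0xe2  0x11  0xf4  0xe2  0x80 ]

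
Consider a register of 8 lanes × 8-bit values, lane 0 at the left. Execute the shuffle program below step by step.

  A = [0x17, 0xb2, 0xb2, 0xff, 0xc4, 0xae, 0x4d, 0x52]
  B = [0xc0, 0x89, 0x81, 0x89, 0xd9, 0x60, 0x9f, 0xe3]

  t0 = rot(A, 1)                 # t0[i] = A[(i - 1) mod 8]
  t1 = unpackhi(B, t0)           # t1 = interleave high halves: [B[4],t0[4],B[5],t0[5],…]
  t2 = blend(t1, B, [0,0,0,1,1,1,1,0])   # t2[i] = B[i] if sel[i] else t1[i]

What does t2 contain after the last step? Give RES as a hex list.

t0 = [0x52, 0x17, 0xb2, 0xb2, 0xff, 0xc4, 0xae, 0x4d]
t1 = [0xd9, 0xff, 0x60, 0xc4, 0x9f, 0xae, 0xe3, 0x4d]
t2 = [0xd9, 0xff, 0x60, 0x89, 0xd9, 0x60, 0x9f, 0x4d]

RES = [0xd9, 0xff, 0x60, 0x89, 0xd9, 0x60, 0x9f, 0x4d]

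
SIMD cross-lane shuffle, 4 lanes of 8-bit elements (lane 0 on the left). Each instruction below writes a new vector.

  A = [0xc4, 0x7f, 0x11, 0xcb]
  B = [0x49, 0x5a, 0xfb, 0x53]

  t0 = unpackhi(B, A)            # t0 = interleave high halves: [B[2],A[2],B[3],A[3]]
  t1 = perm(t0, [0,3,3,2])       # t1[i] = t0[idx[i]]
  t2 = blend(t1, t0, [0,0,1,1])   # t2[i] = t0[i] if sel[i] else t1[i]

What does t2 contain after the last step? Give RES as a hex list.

→ t0 |fb|11|53|cb|
→ t1 |fb|cb|cb|53|
→ t2 |fb|cb|53|cb|

RES = [0xfb, 0xcb, 0x53, 0xcb]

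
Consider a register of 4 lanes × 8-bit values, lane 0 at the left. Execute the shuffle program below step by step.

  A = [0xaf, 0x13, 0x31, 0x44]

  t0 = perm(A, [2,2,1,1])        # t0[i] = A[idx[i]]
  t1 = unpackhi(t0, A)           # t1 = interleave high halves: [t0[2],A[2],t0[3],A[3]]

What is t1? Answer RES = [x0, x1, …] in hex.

→ t0 |31|31|13|13|
→ t1 |13|31|13|44|

RES = [ 0x13  0x31  0x13  0x44 ]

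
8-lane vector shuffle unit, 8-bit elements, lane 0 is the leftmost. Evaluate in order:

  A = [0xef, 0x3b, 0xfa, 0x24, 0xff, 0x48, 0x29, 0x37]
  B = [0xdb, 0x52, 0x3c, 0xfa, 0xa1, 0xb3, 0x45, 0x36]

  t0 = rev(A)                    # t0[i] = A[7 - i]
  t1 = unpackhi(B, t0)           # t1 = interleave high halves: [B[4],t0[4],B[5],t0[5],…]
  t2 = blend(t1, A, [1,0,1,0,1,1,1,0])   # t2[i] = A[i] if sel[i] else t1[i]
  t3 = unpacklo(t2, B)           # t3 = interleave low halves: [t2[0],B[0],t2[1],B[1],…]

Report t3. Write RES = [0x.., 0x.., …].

RES = [ 0xef  0xdb  0x24  0x52  0xfa  0x3c  0xfa  0xfa ]

  t0: 37 29 48 ff 24 fa 3b ef
  t1: a1 24 b3 fa 45 3b 36 ef
  t2: ef 24 fa fa ff 48 29 ef
  t3: ef db 24 52 fa 3c fa fa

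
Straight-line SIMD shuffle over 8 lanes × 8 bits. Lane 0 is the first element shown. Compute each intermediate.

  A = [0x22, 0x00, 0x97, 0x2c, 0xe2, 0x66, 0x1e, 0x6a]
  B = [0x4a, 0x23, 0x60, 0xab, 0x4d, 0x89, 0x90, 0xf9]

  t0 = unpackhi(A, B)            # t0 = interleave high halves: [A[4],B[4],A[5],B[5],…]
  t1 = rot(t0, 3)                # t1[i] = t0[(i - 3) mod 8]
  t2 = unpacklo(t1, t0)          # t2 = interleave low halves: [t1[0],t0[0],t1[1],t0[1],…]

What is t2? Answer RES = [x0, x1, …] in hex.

RES = [0x90, 0xe2, 0x6a, 0x4d, 0xf9, 0x66, 0xe2, 0x89]

  t0: e2 4d 66 89 1e 90 6a f9
  t1: 90 6a f9 e2 4d 66 89 1e
  t2: 90 e2 6a 4d f9 66 e2 89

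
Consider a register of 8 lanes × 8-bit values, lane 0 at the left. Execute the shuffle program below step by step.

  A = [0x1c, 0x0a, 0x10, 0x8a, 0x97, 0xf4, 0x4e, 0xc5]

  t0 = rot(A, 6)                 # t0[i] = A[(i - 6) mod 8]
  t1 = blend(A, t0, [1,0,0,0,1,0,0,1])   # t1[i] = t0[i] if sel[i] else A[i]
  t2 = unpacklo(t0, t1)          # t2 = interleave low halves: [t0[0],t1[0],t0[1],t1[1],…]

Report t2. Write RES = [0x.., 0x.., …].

  t0: 10 8a 97 f4 4e c5 1c 0a
  t1: 10 0a 10 8a 4e f4 4e 0a
  t2: 10 10 8a 0a 97 10 f4 8a

RES = [ 0x10  0x10  0x8a  0x0a  0x97  0x10  0xf4  0x8a ]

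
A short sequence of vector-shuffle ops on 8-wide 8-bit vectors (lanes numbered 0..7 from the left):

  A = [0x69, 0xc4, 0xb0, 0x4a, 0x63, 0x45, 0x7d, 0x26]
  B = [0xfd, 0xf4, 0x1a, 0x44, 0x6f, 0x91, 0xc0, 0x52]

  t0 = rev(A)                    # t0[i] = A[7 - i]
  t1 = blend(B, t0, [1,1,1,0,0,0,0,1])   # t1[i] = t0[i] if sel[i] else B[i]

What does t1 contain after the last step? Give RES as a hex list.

  t0: 26 7d 45 63 4a b0 c4 69
  t1: 26 7d 45 44 6f 91 c0 69

RES = [ 0x26  0x7d  0x45  0x44  0x6f  0x91  0xc0  0x69 ]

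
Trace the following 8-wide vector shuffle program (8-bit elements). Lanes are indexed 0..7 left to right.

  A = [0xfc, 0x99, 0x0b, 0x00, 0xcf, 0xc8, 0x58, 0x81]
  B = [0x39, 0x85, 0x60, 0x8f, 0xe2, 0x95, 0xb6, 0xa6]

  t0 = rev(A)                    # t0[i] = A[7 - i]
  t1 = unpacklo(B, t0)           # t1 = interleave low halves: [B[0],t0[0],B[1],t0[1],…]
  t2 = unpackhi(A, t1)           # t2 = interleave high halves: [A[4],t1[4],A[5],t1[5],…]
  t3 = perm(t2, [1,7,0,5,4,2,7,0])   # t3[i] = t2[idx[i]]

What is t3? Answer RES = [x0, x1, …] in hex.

RES = [ 0x60  0xcf  0xcf  0x8f  0x58  0xc8  0xcf  0xcf ]

  t0: 81 58 c8 cf 00 0b 99 fc
  t1: 39 81 85 58 60 c8 8f cf
  t2: cf 60 c8 c8 58 8f 81 cf
  t3: 60 cf cf 8f 58 c8 cf cf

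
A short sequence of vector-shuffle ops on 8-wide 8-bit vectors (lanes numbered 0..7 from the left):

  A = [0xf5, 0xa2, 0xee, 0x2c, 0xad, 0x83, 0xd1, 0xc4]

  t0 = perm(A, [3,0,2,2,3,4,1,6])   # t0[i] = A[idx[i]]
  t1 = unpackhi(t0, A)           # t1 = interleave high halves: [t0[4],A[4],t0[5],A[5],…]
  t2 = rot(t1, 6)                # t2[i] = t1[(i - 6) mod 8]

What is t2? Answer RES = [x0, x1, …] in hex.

RES = [0xad, 0x83, 0xa2, 0xd1, 0xd1, 0xc4, 0x2c, 0xad]

t0 = [0x2c, 0xf5, 0xee, 0xee, 0x2c, 0xad, 0xa2, 0xd1]
t1 = [0x2c, 0xad, 0xad, 0x83, 0xa2, 0xd1, 0xd1, 0xc4]
t2 = [0xad, 0x83, 0xa2, 0xd1, 0xd1, 0xc4, 0x2c, 0xad]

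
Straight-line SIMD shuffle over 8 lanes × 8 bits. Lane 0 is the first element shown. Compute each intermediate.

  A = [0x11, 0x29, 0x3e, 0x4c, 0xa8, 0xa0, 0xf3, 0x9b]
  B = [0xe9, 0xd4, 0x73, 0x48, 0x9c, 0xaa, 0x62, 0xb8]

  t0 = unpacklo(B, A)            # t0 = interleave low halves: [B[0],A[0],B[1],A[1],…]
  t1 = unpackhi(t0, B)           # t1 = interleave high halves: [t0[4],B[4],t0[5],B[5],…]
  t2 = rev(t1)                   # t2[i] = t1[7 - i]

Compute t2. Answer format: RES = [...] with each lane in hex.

→ t0 |e9|11|d4|29|73|3e|48|4c|
→ t1 |73|9c|3e|aa|48|62|4c|b8|
→ t2 |b8|4c|62|48|aa|3e|9c|73|

RES = [0xb8, 0x4c, 0x62, 0x48, 0xaa, 0x3e, 0x9c, 0x73]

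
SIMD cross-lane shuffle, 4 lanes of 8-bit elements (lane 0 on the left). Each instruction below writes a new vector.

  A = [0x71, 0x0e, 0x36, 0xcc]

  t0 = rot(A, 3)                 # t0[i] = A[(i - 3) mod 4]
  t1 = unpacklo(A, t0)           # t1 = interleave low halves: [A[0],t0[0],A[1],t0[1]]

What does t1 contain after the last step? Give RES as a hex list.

RES = [ 0x71  0x0e  0x0e  0x36 ]

→ t0 |0e|36|cc|71|
→ t1 |71|0e|0e|36|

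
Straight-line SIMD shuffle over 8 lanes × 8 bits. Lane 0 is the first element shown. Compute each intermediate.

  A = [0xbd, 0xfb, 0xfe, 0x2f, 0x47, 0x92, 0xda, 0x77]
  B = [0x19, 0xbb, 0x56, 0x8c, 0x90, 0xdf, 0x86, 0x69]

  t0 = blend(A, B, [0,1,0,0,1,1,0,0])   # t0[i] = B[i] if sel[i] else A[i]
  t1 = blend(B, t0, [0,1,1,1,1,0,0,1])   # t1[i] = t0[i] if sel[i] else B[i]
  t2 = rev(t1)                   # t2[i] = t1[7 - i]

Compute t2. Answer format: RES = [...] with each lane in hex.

RES = [ 0x77  0x86  0xdf  0x90  0x2f  0xfe  0xbb  0x19 ]

→ t0 |bd|bb|fe|2f|90|df|da|77|
→ t1 |19|bb|fe|2f|90|df|86|77|
→ t2 |77|86|df|90|2f|fe|bb|19|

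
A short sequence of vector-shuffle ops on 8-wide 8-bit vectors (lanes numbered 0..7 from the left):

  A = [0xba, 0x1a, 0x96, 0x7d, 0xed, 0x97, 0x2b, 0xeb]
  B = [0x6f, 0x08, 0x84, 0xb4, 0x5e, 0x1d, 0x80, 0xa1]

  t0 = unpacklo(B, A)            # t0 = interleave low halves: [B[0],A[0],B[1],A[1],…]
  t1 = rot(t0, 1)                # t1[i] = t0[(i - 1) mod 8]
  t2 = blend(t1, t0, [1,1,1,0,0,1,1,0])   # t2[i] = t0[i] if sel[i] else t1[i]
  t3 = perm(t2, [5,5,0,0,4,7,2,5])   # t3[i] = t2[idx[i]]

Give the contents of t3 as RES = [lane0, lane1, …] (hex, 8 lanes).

  t0: 6f ba 08 1a 84 96 b4 7d
  t1: 7d 6f ba 08 1a 84 96 b4
  t2: 6f ba 08 08 1a 96 b4 b4
  t3: 96 96 6f 6f 1a b4 08 96

RES = [0x96, 0x96, 0x6f, 0x6f, 0x1a, 0xb4, 0x08, 0x96]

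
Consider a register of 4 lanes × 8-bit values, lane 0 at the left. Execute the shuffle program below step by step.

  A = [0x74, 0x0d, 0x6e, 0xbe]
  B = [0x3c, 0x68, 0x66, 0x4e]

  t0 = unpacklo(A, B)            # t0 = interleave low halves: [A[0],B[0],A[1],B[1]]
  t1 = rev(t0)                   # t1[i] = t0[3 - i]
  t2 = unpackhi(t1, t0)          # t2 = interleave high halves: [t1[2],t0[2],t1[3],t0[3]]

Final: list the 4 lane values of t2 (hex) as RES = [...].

t0 = [0x74, 0x3c, 0x0d, 0x68]
t1 = [0x68, 0x0d, 0x3c, 0x74]
t2 = [0x3c, 0x0d, 0x74, 0x68]

RES = [ 0x3c  0x0d  0x74  0x68 ]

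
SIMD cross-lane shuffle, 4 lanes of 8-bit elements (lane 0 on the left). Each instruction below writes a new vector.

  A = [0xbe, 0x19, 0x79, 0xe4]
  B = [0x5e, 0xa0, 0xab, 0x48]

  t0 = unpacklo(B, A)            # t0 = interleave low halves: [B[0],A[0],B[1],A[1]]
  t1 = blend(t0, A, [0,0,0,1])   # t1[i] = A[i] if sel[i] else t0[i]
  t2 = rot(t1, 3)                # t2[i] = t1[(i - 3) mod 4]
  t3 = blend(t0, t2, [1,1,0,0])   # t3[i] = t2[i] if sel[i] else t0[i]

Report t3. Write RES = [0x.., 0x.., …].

  t0: 5e be a0 19
  t1: 5e be a0 e4
  t2: be a0 e4 5e
  t3: be a0 a0 19

RES = [0xbe, 0xa0, 0xa0, 0x19]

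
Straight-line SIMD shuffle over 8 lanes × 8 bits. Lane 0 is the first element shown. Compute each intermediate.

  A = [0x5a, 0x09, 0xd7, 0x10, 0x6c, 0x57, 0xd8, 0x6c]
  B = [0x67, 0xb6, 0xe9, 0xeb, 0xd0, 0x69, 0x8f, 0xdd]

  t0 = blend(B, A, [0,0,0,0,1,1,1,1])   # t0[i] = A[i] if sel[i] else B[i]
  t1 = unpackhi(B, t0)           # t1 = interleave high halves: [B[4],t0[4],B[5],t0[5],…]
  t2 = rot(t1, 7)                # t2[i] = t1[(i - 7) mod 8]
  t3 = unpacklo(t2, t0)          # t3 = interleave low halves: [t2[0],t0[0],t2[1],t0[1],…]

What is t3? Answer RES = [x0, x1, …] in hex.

  t0: 67 b6 e9 eb 6c 57 d8 6c
  t1: d0 6c 69 57 8f d8 dd 6c
  t2: 6c 69 57 8f d8 dd 6c d0
  t3: 6c 67 69 b6 57 e9 8f eb

RES = [0x6c, 0x67, 0x69, 0xb6, 0x57, 0xe9, 0x8f, 0xeb]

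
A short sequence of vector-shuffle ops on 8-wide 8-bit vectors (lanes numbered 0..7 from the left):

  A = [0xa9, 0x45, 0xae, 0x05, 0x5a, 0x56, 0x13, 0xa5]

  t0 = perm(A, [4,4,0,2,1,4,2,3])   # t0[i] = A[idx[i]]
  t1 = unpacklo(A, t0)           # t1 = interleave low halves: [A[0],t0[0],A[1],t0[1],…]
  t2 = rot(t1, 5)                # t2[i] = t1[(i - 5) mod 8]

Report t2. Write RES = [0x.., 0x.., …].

RES = [0x5a, 0xae, 0xa9, 0x05, 0xae, 0xa9, 0x5a, 0x45]

  t0: 5a 5a a9 ae 45 5a ae 05
  t1: a9 5a 45 5a ae a9 05 ae
  t2: 5a ae a9 05 ae a9 5a 45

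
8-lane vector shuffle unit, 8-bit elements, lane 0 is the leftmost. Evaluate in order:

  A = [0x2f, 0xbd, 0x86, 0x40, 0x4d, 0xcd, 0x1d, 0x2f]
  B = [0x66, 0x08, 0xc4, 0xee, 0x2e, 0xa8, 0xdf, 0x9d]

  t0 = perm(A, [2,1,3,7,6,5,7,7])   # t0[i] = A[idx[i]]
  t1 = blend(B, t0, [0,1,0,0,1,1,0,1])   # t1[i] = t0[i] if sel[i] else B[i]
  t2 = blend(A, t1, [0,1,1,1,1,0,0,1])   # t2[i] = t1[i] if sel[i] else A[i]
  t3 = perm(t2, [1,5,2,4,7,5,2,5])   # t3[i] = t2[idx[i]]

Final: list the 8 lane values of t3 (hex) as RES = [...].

RES = [ 0xbd  0xcd  0xc4  0x1d  0x2f  0xcd  0xc4  0xcd ]

  t0: 86 bd 40 2f 1d cd 2f 2f
  t1: 66 bd c4 ee 1d cd df 2f
  t2: 2f bd c4 ee 1d cd 1d 2f
  t3: bd cd c4 1d 2f cd c4 cd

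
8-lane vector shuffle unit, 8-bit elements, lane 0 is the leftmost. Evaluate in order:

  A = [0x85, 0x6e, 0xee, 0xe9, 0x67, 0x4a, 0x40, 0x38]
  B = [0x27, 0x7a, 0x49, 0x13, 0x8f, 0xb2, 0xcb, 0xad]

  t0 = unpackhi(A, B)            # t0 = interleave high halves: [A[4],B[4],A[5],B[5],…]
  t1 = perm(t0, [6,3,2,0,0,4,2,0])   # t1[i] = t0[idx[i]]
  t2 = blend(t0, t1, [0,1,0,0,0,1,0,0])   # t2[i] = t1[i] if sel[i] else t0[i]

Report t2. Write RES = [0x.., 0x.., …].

t0 = [0x67, 0x8f, 0x4a, 0xb2, 0x40, 0xcb, 0x38, 0xad]
t1 = [0x38, 0xb2, 0x4a, 0x67, 0x67, 0x40, 0x4a, 0x67]
t2 = [0x67, 0xb2, 0x4a, 0xb2, 0x40, 0x40, 0x38, 0xad]

RES = [0x67, 0xb2, 0x4a, 0xb2, 0x40, 0x40, 0x38, 0xad]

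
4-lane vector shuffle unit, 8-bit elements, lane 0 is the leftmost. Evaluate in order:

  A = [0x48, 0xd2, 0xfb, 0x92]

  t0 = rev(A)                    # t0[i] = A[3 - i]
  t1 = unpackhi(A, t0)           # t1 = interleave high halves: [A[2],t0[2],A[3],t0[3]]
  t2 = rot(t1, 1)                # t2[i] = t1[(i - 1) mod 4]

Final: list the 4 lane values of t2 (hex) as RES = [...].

RES = [ 0x48  0xfb  0xd2  0x92 ]

  t0: 92 fb d2 48
  t1: fb d2 92 48
  t2: 48 fb d2 92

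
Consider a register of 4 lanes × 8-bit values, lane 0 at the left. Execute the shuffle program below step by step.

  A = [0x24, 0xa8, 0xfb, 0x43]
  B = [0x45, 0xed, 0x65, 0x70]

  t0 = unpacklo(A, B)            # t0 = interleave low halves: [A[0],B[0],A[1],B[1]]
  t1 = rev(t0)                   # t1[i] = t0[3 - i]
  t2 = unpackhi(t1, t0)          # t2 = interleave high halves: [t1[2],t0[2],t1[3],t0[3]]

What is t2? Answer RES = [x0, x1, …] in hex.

→ t0 |24|45|a8|ed|
→ t1 |ed|a8|45|24|
→ t2 |45|a8|24|ed|

RES = [ 0x45  0xa8  0x24  0xed ]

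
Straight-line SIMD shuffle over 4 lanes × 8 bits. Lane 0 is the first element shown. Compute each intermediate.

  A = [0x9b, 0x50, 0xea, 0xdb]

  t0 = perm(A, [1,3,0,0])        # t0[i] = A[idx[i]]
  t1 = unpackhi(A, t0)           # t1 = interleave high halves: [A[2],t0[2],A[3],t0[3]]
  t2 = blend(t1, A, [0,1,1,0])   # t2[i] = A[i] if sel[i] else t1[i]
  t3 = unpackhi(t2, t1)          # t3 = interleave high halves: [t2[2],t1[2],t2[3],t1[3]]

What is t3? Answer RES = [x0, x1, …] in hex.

RES = [ 0xea  0xdb  0x9b  0x9b ]

→ t0 |50|db|9b|9b|
→ t1 |ea|9b|db|9b|
→ t2 |ea|50|ea|9b|
→ t3 |ea|db|9b|9b|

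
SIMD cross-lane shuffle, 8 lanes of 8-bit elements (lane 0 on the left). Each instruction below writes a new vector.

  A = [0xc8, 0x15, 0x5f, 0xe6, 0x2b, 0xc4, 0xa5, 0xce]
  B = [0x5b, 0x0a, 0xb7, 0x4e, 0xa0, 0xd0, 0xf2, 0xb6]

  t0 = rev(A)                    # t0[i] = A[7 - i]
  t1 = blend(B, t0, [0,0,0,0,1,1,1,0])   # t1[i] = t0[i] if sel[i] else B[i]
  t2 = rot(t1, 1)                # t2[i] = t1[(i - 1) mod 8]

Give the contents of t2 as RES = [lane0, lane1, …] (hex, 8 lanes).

RES = [0xb6, 0x5b, 0x0a, 0xb7, 0x4e, 0xe6, 0x5f, 0x15]

→ t0 |ce|a5|c4|2b|e6|5f|15|c8|
→ t1 |5b|0a|b7|4e|e6|5f|15|b6|
→ t2 |b6|5b|0a|b7|4e|e6|5f|15|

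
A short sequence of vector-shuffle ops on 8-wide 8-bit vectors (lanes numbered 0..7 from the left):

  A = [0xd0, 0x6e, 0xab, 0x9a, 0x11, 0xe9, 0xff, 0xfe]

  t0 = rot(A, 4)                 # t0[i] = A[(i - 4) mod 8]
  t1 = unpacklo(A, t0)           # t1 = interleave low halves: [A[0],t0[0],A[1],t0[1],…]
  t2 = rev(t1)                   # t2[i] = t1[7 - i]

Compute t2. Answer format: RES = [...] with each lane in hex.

t0 = [0x11, 0xe9, 0xff, 0xfe, 0xd0, 0x6e, 0xab, 0x9a]
t1 = [0xd0, 0x11, 0x6e, 0xe9, 0xab, 0xff, 0x9a, 0xfe]
t2 = [0xfe, 0x9a, 0xff, 0xab, 0xe9, 0x6e, 0x11, 0xd0]

RES = [0xfe, 0x9a, 0xff, 0xab, 0xe9, 0x6e, 0x11, 0xd0]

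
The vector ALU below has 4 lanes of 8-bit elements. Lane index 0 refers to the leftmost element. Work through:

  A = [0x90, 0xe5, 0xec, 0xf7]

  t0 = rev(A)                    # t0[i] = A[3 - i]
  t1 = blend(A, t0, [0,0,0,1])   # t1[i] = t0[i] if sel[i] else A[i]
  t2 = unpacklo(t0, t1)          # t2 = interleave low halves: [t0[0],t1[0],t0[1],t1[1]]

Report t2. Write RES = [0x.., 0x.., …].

RES = [ 0xf7  0x90  0xec  0xe5 ]

→ t0 |f7|ec|e5|90|
→ t1 |90|e5|ec|90|
→ t2 |f7|90|ec|e5|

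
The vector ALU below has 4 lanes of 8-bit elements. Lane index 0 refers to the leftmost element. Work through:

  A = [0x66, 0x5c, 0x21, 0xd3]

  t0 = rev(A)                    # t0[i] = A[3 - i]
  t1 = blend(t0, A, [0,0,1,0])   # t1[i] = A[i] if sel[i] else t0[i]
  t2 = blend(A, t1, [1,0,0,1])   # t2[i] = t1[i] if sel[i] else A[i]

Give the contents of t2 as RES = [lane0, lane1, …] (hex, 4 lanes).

t0 = [0xd3, 0x21, 0x5c, 0x66]
t1 = [0xd3, 0x21, 0x21, 0x66]
t2 = [0xd3, 0x5c, 0x21, 0x66]

RES = [0xd3, 0x5c, 0x21, 0x66]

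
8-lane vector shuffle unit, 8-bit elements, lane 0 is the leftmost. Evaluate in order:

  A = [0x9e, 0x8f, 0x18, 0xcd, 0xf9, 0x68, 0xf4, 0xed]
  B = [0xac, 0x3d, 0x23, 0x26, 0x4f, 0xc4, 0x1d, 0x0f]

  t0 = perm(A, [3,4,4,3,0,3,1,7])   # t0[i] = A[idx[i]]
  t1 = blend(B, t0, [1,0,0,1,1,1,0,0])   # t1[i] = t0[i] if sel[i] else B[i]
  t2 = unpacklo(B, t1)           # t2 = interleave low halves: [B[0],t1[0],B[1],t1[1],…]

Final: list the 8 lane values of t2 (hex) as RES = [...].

  t0: cd f9 f9 cd 9e cd 8f ed
  t1: cd 3d 23 cd 9e cd 1d 0f
  t2: ac cd 3d 3d 23 23 26 cd

RES = [0xac, 0xcd, 0x3d, 0x3d, 0x23, 0x23, 0x26, 0xcd]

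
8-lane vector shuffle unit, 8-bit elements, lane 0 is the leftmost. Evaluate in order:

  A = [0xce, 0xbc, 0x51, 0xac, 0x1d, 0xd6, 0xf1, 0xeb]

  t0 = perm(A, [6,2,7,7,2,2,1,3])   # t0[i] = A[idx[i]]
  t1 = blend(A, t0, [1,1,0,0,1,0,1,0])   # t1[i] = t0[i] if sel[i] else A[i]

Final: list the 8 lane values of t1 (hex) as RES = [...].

RES = [ 0xf1  0x51  0x51  0xac  0x51  0xd6  0xbc  0xeb ]

  t0: f1 51 eb eb 51 51 bc ac
  t1: f1 51 51 ac 51 d6 bc eb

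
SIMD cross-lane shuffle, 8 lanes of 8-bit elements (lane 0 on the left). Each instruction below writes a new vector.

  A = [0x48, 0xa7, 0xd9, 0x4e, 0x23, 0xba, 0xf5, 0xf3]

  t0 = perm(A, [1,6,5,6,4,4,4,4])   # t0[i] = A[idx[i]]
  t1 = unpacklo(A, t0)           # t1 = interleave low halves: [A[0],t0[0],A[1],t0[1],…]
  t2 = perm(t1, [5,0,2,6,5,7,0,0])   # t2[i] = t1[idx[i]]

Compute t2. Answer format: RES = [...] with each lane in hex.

t0 = [0xa7, 0xf5, 0xba, 0xf5, 0x23, 0x23, 0x23, 0x23]
t1 = [0x48, 0xa7, 0xa7, 0xf5, 0xd9, 0xba, 0x4e, 0xf5]
t2 = [0xba, 0x48, 0xa7, 0x4e, 0xba, 0xf5, 0x48, 0x48]

RES = [0xba, 0x48, 0xa7, 0x4e, 0xba, 0xf5, 0x48, 0x48]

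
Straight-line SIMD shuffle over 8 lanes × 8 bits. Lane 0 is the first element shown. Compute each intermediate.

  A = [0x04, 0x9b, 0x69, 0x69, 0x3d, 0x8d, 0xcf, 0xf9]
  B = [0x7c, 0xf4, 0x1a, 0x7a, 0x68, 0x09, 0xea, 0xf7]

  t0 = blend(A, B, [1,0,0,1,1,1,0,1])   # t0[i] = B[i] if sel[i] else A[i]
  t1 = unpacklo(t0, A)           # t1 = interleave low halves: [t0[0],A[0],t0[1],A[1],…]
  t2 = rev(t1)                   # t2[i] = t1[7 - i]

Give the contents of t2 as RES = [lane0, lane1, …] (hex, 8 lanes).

→ t0 |7c|9b|69|7a|68|09|cf|f7|
→ t1 |7c|04|9b|9b|69|69|7a|69|
→ t2 |69|7a|69|69|9b|9b|04|7c|

RES = [ 0x69  0x7a  0x69  0x69  0x9b  0x9b  0x04  0x7c ]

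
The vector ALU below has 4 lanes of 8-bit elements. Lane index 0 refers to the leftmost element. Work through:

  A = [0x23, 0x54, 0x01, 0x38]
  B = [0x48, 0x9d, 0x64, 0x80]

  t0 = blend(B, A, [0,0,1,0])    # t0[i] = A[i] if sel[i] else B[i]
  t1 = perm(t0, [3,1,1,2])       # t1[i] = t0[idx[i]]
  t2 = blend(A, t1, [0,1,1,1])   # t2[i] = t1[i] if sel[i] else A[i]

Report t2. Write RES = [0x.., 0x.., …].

→ t0 |48|9d|01|80|
→ t1 |80|9d|9d|01|
→ t2 |23|9d|9d|01|

RES = [0x23, 0x9d, 0x9d, 0x01]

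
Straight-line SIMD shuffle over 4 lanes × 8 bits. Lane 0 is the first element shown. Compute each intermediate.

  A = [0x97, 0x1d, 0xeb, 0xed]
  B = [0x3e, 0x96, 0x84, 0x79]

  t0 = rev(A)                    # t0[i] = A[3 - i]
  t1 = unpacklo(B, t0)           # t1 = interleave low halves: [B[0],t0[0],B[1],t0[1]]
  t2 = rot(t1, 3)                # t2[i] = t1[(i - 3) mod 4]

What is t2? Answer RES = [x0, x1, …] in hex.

t0 = [0xed, 0xeb, 0x1d, 0x97]
t1 = [0x3e, 0xed, 0x96, 0xeb]
t2 = [0xed, 0x96, 0xeb, 0x3e]

RES = [ 0xed  0x96  0xeb  0x3e ]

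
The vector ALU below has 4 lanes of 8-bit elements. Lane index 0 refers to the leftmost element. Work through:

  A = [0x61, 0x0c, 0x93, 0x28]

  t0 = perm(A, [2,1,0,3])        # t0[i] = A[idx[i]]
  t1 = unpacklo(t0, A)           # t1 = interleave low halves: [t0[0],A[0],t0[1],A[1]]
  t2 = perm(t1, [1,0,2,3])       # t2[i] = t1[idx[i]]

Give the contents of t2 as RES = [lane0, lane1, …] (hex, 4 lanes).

RES = [ 0x61  0x93  0x0c  0x0c ]

  t0: 93 0c 61 28
  t1: 93 61 0c 0c
  t2: 61 93 0c 0c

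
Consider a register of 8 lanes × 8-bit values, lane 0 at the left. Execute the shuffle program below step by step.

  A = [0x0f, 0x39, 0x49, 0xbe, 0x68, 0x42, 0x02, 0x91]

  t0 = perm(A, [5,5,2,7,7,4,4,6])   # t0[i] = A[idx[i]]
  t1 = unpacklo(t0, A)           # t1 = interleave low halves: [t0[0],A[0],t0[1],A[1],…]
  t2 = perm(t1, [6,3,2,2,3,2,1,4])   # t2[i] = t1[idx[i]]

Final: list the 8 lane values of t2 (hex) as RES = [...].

RES = [ 0x91  0x39  0x42  0x42  0x39  0x42  0x0f  0x49 ]

t0 = [0x42, 0x42, 0x49, 0x91, 0x91, 0x68, 0x68, 0x02]
t1 = [0x42, 0x0f, 0x42, 0x39, 0x49, 0x49, 0x91, 0xbe]
t2 = [0x91, 0x39, 0x42, 0x42, 0x39, 0x42, 0x0f, 0x49]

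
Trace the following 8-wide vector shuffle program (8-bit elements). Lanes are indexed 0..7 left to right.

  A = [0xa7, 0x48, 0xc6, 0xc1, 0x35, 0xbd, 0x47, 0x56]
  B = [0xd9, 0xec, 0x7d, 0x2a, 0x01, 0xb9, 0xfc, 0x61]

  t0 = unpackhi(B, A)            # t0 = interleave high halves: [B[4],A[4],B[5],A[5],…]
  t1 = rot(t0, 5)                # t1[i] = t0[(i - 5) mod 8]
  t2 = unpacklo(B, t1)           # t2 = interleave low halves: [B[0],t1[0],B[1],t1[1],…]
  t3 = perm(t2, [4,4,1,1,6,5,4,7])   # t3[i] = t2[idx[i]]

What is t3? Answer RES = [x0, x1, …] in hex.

RES = [ 0x7d  0x7d  0xbd  0xbd  0x2a  0x47  0x7d  0x61 ]

t0 = [0x01, 0x35, 0xb9, 0xbd, 0xfc, 0x47, 0x61, 0x56]
t1 = [0xbd, 0xfc, 0x47, 0x61, 0x56, 0x01, 0x35, 0xb9]
t2 = [0xd9, 0xbd, 0xec, 0xfc, 0x7d, 0x47, 0x2a, 0x61]
t3 = [0x7d, 0x7d, 0xbd, 0xbd, 0x2a, 0x47, 0x7d, 0x61]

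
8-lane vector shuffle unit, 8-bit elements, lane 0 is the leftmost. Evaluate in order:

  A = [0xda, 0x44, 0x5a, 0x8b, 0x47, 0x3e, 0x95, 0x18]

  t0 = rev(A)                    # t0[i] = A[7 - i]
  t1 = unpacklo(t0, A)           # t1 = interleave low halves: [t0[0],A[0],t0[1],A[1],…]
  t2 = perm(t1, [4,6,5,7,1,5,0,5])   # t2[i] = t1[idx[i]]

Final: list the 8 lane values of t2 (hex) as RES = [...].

t0 = [0x18, 0x95, 0x3e, 0x47, 0x8b, 0x5a, 0x44, 0xda]
t1 = [0x18, 0xda, 0x95, 0x44, 0x3e, 0x5a, 0x47, 0x8b]
t2 = [0x3e, 0x47, 0x5a, 0x8b, 0xda, 0x5a, 0x18, 0x5a]

RES = [0x3e, 0x47, 0x5a, 0x8b, 0xda, 0x5a, 0x18, 0x5a]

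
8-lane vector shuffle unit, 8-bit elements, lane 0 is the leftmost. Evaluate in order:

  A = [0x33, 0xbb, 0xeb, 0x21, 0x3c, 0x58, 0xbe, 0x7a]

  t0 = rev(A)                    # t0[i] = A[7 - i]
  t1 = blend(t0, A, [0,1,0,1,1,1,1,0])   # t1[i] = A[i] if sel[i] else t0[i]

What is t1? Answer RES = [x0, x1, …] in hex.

RES = [0x7a, 0xbb, 0x58, 0x21, 0x3c, 0x58, 0xbe, 0x33]

  t0: 7a be 58 3c 21 eb bb 33
  t1: 7a bb 58 21 3c 58 be 33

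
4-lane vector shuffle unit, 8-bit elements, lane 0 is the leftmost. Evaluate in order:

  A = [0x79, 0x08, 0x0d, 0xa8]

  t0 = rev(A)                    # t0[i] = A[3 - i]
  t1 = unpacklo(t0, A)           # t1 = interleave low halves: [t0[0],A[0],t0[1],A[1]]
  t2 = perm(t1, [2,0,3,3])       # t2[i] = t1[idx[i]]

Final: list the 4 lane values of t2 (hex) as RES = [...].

RES = [ 0x0d  0xa8  0x08  0x08 ]

t0 = [0xa8, 0x0d, 0x08, 0x79]
t1 = [0xa8, 0x79, 0x0d, 0x08]
t2 = [0x0d, 0xa8, 0x08, 0x08]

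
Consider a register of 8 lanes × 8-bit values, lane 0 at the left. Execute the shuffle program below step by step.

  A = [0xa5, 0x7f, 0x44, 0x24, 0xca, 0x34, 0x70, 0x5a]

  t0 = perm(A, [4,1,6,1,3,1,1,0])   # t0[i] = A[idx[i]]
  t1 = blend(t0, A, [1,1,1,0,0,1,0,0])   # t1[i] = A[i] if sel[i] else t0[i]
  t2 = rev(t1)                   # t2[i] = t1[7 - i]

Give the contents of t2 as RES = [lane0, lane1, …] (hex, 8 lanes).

→ t0 |ca|7f|70|7f|24|7f|7f|a5|
→ t1 |a5|7f|44|7f|24|34|7f|a5|
→ t2 |a5|7f|34|24|7f|44|7f|a5|

RES = [0xa5, 0x7f, 0x34, 0x24, 0x7f, 0x44, 0x7f, 0xa5]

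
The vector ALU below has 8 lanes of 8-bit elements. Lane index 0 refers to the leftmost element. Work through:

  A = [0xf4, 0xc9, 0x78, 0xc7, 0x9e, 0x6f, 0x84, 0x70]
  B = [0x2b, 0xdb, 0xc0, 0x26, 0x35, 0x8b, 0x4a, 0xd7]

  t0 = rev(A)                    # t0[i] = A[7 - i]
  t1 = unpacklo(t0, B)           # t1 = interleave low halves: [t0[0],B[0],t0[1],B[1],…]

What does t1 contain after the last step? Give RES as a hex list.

  t0: 70 84 6f 9e c7 78 c9 f4
  t1: 70 2b 84 db 6f c0 9e 26

RES = [ 0x70  0x2b  0x84  0xdb  0x6f  0xc0  0x9e  0x26 ]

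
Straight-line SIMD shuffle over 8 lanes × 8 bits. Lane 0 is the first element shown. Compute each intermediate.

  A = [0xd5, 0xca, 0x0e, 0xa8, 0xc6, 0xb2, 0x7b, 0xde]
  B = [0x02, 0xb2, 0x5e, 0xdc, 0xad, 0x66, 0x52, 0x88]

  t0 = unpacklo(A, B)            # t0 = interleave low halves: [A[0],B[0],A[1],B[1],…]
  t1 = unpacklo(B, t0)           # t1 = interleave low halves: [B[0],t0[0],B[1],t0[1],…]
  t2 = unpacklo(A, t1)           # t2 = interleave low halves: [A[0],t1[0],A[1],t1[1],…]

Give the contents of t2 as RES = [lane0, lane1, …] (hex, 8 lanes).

RES = [ 0xd5  0x02  0xca  0xd5  0x0e  0xb2  0xa8  0x02 ]

  t0: d5 02 ca b2 0e 5e a8 dc
  t1: 02 d5 b2 02 5e ca dc b2
  t2: d5 02 ca d5 0e b2 a8 02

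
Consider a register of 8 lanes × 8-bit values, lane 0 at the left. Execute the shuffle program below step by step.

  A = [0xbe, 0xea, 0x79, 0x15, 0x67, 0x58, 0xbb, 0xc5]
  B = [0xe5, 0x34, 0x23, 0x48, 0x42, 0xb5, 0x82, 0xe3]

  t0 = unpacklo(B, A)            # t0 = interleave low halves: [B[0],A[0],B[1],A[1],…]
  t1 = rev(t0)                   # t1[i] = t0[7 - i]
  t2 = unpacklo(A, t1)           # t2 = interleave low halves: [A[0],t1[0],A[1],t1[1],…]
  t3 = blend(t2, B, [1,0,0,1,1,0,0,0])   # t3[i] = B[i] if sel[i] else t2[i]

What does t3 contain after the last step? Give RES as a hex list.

  t0: e5 be 34 ea 23 79 48 15
  t1: 15 48 79 23 ea 34 be e5
  t2: be 15 ea 48 79 79 15 23
  t3: e5 15 ea 48 42 79 15 23

RES = [0xe5, 0x15, 0xea, 0x48, 0x42, 0x79, 0x15, 0x23]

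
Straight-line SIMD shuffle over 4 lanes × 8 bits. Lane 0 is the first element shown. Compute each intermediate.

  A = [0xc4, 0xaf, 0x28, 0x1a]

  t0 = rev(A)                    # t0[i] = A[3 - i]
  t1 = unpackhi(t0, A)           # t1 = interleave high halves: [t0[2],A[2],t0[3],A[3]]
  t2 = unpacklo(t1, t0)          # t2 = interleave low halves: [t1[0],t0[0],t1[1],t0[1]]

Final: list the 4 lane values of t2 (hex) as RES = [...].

  t0: 1a 28 af c4
  t1: af 28 c4 1a
  t2: af 1a 28 28

RES = [ 0xaf  0x1a  0x28  0x28 ]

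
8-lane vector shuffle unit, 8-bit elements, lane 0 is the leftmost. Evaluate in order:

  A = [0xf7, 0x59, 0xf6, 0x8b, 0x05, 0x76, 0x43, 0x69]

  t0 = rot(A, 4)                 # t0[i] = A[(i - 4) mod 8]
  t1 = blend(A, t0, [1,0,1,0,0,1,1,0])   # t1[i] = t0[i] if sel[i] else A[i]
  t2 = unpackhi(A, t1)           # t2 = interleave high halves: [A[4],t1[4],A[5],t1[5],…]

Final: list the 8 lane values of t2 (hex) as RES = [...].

RES = [0x05, 0x05, 0x76, 0x59, 0x43, 0xf6, 0x69, 0x69]

  t0: 05 76 43 69 f7 59 f6 8b
  t1: 05 59 43 8b 05 59 f6 69
  t2: 05 05 76 59 43 f6 69 69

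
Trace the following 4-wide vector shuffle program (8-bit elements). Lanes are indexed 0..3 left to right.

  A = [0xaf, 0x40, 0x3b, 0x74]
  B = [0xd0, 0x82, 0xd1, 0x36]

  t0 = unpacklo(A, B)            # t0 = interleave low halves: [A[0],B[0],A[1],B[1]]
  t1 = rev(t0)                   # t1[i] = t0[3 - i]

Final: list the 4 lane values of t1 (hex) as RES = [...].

RES = [ 0x82  0x40  0xd0  0xaf ]

t0 = [0xaf, 0xd0, 0x40, 0x82]
t1 = [0x82, 0x40, 0xd0, 0xaf]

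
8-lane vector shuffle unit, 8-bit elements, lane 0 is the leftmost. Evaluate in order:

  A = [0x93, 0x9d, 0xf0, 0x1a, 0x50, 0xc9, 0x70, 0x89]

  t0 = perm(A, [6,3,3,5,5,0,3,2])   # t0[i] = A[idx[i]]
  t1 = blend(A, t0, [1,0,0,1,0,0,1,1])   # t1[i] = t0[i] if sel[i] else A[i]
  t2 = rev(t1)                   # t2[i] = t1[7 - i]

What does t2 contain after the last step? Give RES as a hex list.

RES = [0xf0, 0x1a, 0xc9, 0x50, 0xc9, 0xf0, 0x9d, 0x70]

  t0: 70 1a 1a c9 c9 93 1a f0
  t1: 70 9d f0 c9 50 c9 1a f0
  t2: f0 1a c9 50 c9 f0 9d 70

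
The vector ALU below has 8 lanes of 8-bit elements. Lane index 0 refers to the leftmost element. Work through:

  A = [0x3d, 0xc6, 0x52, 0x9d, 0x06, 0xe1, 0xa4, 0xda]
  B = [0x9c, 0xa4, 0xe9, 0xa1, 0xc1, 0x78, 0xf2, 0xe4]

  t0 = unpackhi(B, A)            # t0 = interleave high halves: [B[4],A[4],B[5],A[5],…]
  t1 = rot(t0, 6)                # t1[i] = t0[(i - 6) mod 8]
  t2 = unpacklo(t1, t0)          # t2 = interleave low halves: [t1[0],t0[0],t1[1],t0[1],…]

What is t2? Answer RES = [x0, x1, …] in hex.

  t0: c1 06 78 e1 f2 a4 e4 da
  t1: 78 e1 f2 a4 e4 da c1 06
  t2: 78 c1 e1 06 f2 78 a4 e1

RES = [0x78, 0xc1, 0xe1, 0x06, 0xf2, 0x78, 0xa4, 0xe1]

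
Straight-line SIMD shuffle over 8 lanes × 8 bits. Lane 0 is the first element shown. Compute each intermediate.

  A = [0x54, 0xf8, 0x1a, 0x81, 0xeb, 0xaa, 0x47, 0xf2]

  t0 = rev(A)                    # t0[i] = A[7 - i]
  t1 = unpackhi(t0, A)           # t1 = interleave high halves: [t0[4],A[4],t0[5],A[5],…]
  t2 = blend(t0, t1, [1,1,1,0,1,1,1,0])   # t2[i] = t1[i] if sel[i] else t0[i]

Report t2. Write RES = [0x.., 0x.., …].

t0 = [0xf2, 0x47, 0xaa, 0xeb, 0x81, 0x1a, 0xf8, 0x54]
t1 = [0x81, 0xeb, 0x1a, 0xaa, 0xf8, 0x47, 0x54, 0xf2]
t2 = [0x81, 0xeb, 0x1a, 0xeb, 0xf8, 0x47, 0x54, 0x54]

RES = [ 0x81  0xeb  0x1a  0xeb  0xf8  0x47  0x54  0x54 ]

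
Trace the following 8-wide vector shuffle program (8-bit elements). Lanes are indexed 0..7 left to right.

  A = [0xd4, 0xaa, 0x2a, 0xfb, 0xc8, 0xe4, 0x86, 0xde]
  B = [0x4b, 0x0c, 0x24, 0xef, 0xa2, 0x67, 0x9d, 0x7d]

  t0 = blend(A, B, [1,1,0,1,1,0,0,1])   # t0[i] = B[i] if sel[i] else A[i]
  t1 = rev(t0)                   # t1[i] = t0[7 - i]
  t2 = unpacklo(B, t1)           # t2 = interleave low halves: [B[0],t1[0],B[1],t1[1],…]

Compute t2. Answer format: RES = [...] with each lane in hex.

RES = [0x4b, 0x7d, 0x0c, 0x86, 0x24, 0xe4, 0xef, 0xa2]

  t0: 4b 0c 2a ef a2 e4 86 7d
  t1: 7d 86 e4 a2 ef 2a 0c 4b
  t2: 4b 7d 0c 86 24 e4 ef a2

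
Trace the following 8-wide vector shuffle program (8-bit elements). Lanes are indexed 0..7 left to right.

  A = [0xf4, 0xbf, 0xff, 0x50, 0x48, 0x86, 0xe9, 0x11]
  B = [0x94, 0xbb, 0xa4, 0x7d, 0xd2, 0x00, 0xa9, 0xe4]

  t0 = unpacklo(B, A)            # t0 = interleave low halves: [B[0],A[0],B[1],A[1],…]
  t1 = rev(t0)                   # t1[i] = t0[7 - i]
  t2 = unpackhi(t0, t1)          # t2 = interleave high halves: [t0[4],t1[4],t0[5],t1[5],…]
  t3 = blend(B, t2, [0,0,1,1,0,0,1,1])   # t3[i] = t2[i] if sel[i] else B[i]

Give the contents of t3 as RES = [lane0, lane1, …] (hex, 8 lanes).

RES = [ 0x94  0xbb  0xff  0xbb  0xd2  0x00  0x50  0x94 ]

→ t0 |94|f4|bb|bf|a4|ff|7d|50|
→ t1 |50|7d|ff|a4|bf|bb|f4|94|
→ t2 |a4|bf|ff|bb|7d|f4|50|94|
→ t3 |94|bb|ff|bb|d2|00|50|94|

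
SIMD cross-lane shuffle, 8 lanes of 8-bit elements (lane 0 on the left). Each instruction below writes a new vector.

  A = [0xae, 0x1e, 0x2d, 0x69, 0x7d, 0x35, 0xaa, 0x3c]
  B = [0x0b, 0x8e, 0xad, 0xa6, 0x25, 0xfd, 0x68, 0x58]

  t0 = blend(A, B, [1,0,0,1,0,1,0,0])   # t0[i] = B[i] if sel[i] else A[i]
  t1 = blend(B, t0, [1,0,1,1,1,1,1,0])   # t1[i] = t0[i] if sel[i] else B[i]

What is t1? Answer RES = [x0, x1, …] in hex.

RES = [0x0b, 0x8e, 0x2d, 0xa6, 0x7d, 0xfd, 0xaa, 0x58]

t0 = [0x0b, 0x1e, 0x2d, 0xa6, 0x7d, 0xfd, 0xaa, 0x3c]
t1 = [0x0b, 0x8e, 0x2d, 0xa6, 0x7d, 0xfd, 0xaa, 0x58]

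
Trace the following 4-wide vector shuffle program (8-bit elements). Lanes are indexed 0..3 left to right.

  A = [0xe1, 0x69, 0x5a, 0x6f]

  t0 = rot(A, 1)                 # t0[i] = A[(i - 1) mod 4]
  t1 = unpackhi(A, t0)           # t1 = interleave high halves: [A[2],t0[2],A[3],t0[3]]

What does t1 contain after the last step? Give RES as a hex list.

RES = [ 0x5a  0x69  0x6f  0x5a ]

→ t0 |6f|e1|69|5a|
→ t1 |5a|69|6f|5a|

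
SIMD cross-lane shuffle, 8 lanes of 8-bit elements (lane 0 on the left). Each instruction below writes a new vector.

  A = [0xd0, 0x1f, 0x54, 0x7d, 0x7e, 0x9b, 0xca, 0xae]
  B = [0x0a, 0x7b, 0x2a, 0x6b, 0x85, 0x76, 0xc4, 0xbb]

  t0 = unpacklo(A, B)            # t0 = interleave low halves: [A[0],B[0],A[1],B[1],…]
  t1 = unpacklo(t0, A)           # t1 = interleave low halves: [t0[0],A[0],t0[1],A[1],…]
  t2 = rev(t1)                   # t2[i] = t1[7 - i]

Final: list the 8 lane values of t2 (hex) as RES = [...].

RES = [ 0x7d  0x7b  0x54  0x1f  0x1f  0x0a  0xd0  0xd0 ]

→ t0 |d0|0a|1f|7b|54|2a|7d|6b|
→ t1 |d0|d0|0a|1f|1f|54|7b|7d|
→ t2 |7d|7b|54|1f|1f|0a|d0|d0|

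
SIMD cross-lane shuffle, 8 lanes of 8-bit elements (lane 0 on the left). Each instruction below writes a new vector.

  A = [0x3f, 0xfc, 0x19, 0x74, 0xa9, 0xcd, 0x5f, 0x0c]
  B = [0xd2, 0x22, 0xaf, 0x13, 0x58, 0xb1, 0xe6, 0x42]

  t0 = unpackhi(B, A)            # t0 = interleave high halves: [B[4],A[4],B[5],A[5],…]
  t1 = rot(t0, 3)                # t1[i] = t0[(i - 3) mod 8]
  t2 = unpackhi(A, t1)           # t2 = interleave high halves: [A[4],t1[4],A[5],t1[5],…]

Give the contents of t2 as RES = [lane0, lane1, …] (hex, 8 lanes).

→ t0 |58|a9|b1|cd|e6|5f|42|0c|
→ t1 |5f|42|0c|58|a9|b1|cd|e6|
→ t2 |a9|a9|cd|b1|5f|cd|0c|e6|

RES = [ 0xa9  0xa9  0xcd  0xb1  0x5f  0xcd  0x0c  0xe6 ]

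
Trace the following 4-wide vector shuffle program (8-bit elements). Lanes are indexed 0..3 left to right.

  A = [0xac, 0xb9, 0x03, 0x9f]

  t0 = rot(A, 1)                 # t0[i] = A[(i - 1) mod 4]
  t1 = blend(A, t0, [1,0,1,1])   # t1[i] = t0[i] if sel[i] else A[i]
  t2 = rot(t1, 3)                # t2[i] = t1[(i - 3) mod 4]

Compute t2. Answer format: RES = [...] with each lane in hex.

RES = [0xb9, 0xb9, 0x03, 0x9f]

→ t0 |9f|ac|b9|03|
→ t1 |9f|b9|b9|03|
→ t2 |b9|b9|03|9f|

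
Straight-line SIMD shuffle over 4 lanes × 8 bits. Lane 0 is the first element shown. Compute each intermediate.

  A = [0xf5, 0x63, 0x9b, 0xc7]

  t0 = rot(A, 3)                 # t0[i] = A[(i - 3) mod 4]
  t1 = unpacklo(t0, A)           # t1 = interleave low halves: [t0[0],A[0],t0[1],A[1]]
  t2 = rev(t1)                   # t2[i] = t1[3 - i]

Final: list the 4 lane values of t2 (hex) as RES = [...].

RES = [0x63, 0x9b, 0xf5, 0x63]

  t0: 63 9b c7 f5
  t1: 63 f5 9b 63
  t2: 63 9b f5 63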